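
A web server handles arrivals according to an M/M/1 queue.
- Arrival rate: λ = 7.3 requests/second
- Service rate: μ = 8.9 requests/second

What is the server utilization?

Server utilization: ρ = λ/μ
ρ = 7.3/8.9 = 0.8202
The server is busy 82.02% of the time.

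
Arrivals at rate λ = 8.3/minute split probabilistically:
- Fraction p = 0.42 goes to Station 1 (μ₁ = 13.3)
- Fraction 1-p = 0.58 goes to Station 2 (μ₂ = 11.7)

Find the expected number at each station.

Effective rates: λ₁ = 8.3×0.42 = 3.486, λ₂ = 8.3×0.58 = 4.814
Station 1: ρ₁ = 3.486/13.3 = 0.2621, L₁ = ρ₁/(1-ρ₁) = 0.2621/(1-0.2621) = 0.3552
Station 2: ρ₂ = 4.814/11.7 = 0.41145, L₂ = ρ₂/(1-ρ₂) = 0.41145/(1-0.41145) = 0.6991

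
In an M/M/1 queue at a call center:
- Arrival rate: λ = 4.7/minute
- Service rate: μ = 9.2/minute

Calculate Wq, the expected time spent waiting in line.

First, compute utilization: ρ = λ/μ = 4.7/9.2 = 0.5109
For M/M/1: Wq = λ/(μ(μ-λ))
Wq = 4.7/(9.2 × (9.2-4.7))
Wq = 4.7/(9.2 × 4.50)
Wq = 0.1135 minutes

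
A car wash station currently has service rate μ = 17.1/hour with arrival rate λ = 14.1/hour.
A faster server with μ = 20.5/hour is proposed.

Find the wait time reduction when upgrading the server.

System 1: ρ₁ = 14.1/17.1 = 0.8246, W₁ = 1/(17.1-14.1) = 0.33333
System 2: ρ₂ = 14.1/20.5 = 0.6878, W₂ = 1/(20.5-14.1) = 0.15625
Improvement: (W₁-W₂)/W₁ = (0.33333-0.15625)/0.33333 = 53.12%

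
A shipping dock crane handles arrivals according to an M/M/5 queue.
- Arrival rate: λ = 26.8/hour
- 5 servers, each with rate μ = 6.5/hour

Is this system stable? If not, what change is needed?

Stability requires ρ = λ/(cμ) < 1
ρ = 26.8/(5 × 6.5) = 26.8/32.50 = 0.8246
Since 0.8246 < 1, the system is STABLE.
The servers are busy 82.46% of the time.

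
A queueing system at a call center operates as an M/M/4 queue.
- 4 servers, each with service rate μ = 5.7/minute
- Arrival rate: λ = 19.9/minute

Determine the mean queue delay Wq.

Traffic intensity: ρ = λ/(cμ) = 19.9/(4×5.7) = 0.8728
Since ρ = 0.8728 < 1, system is stable.
Offered load a = λ/μ = cρ = 19.9/5.7 = 3.4912
P₀ = [ Σₙ₌₀^3 aⁿ/n! + a^4/(4!(1-ρ)) ]⁻¹
Σ = a^0/0! + a^1/1! + a^2/2! + a^3/3! = 1.00000 + 3.49123 + 6.09434 + 7.09224 = 17.6778
a^4/(4!(1-ρ)) = 148.5638/(24 × 0.127193) = 48.6674
P₀ = 1/(17.6778 + 48.6674) = 0.01507
Lq = P₀·a^4·ρ / (4!(1-ρ)²) = 0.0150727 × 148.5638 × 0.872807 / (24 × 0.0161781) = 5.0337
Wq = Lq/λ = 5.0337/19.9 = 0.2529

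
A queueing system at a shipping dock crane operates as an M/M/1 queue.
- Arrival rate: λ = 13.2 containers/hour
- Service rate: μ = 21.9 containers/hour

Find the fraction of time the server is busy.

Server utilization: ρ = λ/μ
ρ = 13.2/21.9 = 0.6027
The server is busy 60.27% of the time.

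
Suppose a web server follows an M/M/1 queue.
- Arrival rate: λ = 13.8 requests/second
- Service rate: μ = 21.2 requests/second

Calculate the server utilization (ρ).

Server utilization: ρ = λ/μ
ρ = 13.8/21.2 = 0.6509
The server is busy 65.09% of the time.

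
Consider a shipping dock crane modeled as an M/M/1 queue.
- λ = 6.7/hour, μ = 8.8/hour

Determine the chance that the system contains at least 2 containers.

ρ = λ/μ = 6.7/8.8 = 0.7614
P(N ≥ n) = ρⁿ
P(N ≥ 2) = 0.7614^2
P(N ≥ 2) = 0.5797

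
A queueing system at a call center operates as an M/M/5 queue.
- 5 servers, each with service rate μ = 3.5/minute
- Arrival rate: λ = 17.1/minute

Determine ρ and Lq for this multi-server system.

Traffic intensity: ρ = λ/(cμ) = 17.1/(5×3.5) = 0.9771
Since ρ = 0.9771 < 1, system is stable.
Offered load a = λ/μ = cρ = 17.1/3.5 = 4.8857
P₀ = [ Σₙ₌₀^4 aⁿ/n! + a^5/(5!(1-ρ)) ]⁻¹
Σ = a^0/0! + a^1/1! + a^2/2! + a^3/3! + a^4/4! = 1.0000 + 4.8857 + 11.9351 + 19.4372 + 23.7411 = 60.9991
a^5/(5!(1-ρ)) = 2783.81474/(120 × 0.0228571429) = 1014.9325
P₀ = 1/(60.9991 + 1014.9325) = 0.0009294
Lq = P₀·a^5·ρ / (5!(1-ρ)²) = 0.000929427 × 2783.8147 × 0.977143 / (120 × 0.000522449) = 40.3263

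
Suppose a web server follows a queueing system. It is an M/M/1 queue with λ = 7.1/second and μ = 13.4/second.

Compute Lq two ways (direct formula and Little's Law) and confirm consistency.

Method 1 (direct): Lq = λ²/(μ(μ-λ)) = 50.41/(13.4 × 6.30) = 0.5971

Method 2 (Little's Law):
W = 1/(μ-λ) = 1/6.30 = 0.15873
Wq = W - 1/μ = 0.15873 - 0.074627 = 0.08410
Lq = λWq = 7.1 × 0.08410 = 0.5971 ✔ (matches Method 1)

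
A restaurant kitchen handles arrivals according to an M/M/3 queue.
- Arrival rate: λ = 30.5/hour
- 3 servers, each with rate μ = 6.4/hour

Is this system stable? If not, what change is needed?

Stability requires ρ = λ/(cμ) < 1
ρ = 30.5/(3 × 6.4) = 30.5/19.20 = 1.5885
Since 1.5885 ≥ 1, the system is UNSTABLE.
Need c > λ/μ = 30.5/6.4 = 4.77.
Minimum servers needed: c = 5.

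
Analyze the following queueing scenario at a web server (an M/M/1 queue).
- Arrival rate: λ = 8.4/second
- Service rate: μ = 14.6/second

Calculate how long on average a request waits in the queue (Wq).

First, compute utilization: ρ = λ/μ = 8.4/14.6 = 0.5753
For M/M/1: Wq = λ/(μ(μ-λ))
Wq = 8.4/(14.6 × (14.6-8.4))
Wq = 8.4/(14.6 × 6.20)
Wq = 0.09280 seconds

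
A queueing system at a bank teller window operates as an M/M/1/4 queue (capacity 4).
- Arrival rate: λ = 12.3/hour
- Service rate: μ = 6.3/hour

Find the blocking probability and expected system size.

ρ = λ/μ = 12.3/6.3 = 1.9524
P₀ = (1-ρ)/(1-ρ^(K+1)) = (1-1.9524)/(1-1.9524^5) = -0.9524/-27.3690 = 0.03480
P_K = P₀×ρ^K = 0.034798 × 1.9524^4 = 0.034798 × 14.5303 = 0.5056
Blocking probability P_4 = 0.5056 (50.56%)
L = ρ[1 - (K+1)ρ^K + Kρ^(K+1)] / [(1-ρ)(1-ρ^(K+1))]
L = 1.9524 × (1 - 5×14.5303 + 4×28.3690) / ((1 - 1.9524) × (1 - 28.3690)) = 3.1327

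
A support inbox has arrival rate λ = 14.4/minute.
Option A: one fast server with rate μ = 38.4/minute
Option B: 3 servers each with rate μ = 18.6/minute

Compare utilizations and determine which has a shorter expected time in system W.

Option A: single server μ = 38.4 (M/M/1)
  ρ_A = 14.4/38.4 = 0.3750
  W_A = 1/(μ-λ) = 1/(38.4-14.4) = 1/24.00 = 0.04167

Option B: 3 servers μ = 18.6 (M/M/3)
  ρ_B = λ/(cμ) = 14.4/(3×18.6) = 0.2581
  Offered load a = λ/μ = cρ = 14.4/18.6 = 0.7742
  P₀ = [ Σₙ₌₀^2 aⁿ/n! + a^3/(3!(1-ρ)) ]⁻¹
  Σ = a^0/0! + a^1/1! + a^2/2! = 1.0000 + 0.7742 + 0.2997 = 2.0739
  a^3/(3!(1-ρ)) = 0.4640/(6 × 0.7419) = 0.1042
  P₀ = 1/(2.0739 + 0.1042) = 0.4591
  Lq = P₀·a^3·ρ / (3!(1-ρ)²) = 0.4591 × 0.4640 × 0.2581 / (6 × 0.5505) = 0.01665
  Wq_B = Lq/λ = 0.01665/14.4 = 0.001156
  W_B = Wq_B + 1/μ = 0.001156 + 0.05376 = 0.05492

Since W_A = 0.04167 < W_B = 0.05492, Option A (single fast server) has the shorter time in system.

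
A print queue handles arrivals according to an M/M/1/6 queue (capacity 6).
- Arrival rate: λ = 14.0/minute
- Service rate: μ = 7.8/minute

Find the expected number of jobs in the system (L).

ρ = λ/μ = 14.0/7.8 = 1.7949
P₀ = (1-ρ)/(1-ρ^(K+1)) = (1-1.7949)/(1-1.7949^7) = -0.7949/-59.0180 = 0.01347
P_K = P₀×ρ^K = 0.01347 × 1.7949^6 = 0.01347 × 33.4381 = 0.4504
L = ρ[1 - (K+1)ρ^K + Kρ^(K+1)] / [(1-ρ)(1-ρ^(K+1))]
L = 1.7949 × (1 - 7×33.4381 + 6×60.0180) / ((1 - 1.7949) × (1 - 60.0180)) = 4.8606 jobs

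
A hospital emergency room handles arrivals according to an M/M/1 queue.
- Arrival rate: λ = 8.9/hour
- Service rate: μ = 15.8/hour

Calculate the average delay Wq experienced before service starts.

First, compute utilization: ρ = λ/μ = 8.9/15.8 = 0.5633
For M/M/1: Wq = λ/(μ(μ-λ))
Wq = 8.9/(15.8 × (15.8-8.9))
Wq = 8.9/(15.8 × 6.90)
Wq = 0.08164 hours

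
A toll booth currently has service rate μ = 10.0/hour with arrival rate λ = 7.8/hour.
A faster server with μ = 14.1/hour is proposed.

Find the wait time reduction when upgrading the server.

System 1: ρ₁ = 7.8/10.0 = 0.7800, W₁ = 1/(10.0-7.8) = 0.4545
System 2: ρ₂ = 7.8/14.1 = 0.5532, W₂ = 1/(14.1-7.8) = 0.1587
Improvement: (W₁-W₂)/W₁ = (0.4545-0.1587)/0.4545 = 65.08%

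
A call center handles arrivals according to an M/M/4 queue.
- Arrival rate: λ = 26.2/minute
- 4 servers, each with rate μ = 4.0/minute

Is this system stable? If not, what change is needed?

Stability requires ρ = λ/(cμ) < 1
ρ = 26.2/(4 × 4.0) = 26.2/16.00 = 1.6375
Since 1.6375 ≥ 1, the system is UNSTABLE.
Need c > λ/μ = 26.2/4.0 = 6.55.
Minimum servers needed: c = 7.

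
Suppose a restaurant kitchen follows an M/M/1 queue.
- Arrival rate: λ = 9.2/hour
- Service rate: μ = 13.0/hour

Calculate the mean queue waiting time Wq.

First, compute utilization: ρ = λ/μ = 9.2/13.0 = 0.7077
For M/M/1: Wq = λ/(μ(μ-λ))
Wq = 9.2/(13.0 × (13.0-9.2))
Wq = 9.2/(13.0 × 3.80)
Wq = 0.1862 hours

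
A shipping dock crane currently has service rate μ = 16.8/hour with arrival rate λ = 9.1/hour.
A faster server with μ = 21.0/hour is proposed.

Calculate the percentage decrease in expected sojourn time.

System 1: ρ₁ = 9.1/16.8 = 0.5417, W₁ = 1/(16.8-9.1) = 0.12987
System 2: ρ₂ = 9.1/21.0 = 0.4333, W₂ = 1/(21.0-9.1) = 0.084034
Improvement: (W₁-W₂)/W₁ = (0.12987-0.084034)/0.12987 = 35.29%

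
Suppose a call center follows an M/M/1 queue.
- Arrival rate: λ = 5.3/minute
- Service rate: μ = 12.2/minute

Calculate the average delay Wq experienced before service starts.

First, compute utilization: ρ = λ/μ = 5.3/12.2 = 0.4344
For M/M/1: Wq = λ/(μ(μ-λ))
Wq = 5.3/(12.2 × (12.2-5.3))
Wq = 5.3/(12.2 × 6.90)
Wq = 0.06296 minutes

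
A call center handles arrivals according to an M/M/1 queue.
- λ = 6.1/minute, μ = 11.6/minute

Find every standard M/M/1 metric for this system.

Step 1: ρ = λ/μ = 6.1/11.6 = 0.5259
Step 2: L = λ/(μ-λ) = 6.1/5.50 = 1.1091
Step 3: Lq = λ²/(μ(μ-λ)) = 37.21/(11.6×5.50) = 0.5832
Step 4: W = 1/(μ-λ) = 1/5.50 = 0.18182
Step 5: Wq = λ/(μ(μ-λ)) = 6.1/(11.6×5.50) = 0.09561
Step 6: P(0) = 1-ρ = 0.4741
Verify: L = λW = 6.1×0.18182 = 1.1091 ✔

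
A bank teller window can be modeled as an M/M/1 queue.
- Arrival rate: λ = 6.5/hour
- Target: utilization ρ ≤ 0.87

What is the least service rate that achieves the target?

ρ = λ/μ, so μ = λ/ρ
μ ≥ 6.5/0.87 = 7.4713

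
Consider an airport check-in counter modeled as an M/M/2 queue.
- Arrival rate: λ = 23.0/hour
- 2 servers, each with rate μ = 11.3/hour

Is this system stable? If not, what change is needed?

Stability requires ρ = λ/(cμ) < 1
ρ = 23.0/(2 × 11.3) = 23.0/22.60 = 1.0177
Since 1.0177 ≥ 1, the system is UNSTABLE.
Need c > λ/μ = 23.0/11.3 = 2.04.
Minimum servers needed: c = 3.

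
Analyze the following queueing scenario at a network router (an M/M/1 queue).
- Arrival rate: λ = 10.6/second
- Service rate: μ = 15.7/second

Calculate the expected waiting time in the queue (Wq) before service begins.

First, compute utilization: ρ = λ/μ = 10.6/15.7 = 0.6752
For M/M/1: Wq = λ/(μ(μ-λ))
Wq = 10.6/(15.7 × (15.7-10.6))
Wq = 10.6/(15.7 × 5.10)
Wq = 0.1324 seconds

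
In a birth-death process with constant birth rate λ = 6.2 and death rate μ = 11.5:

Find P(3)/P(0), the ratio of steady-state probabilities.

For constant rates: P(n)/P(0) = (λ/μ)^n
P(3)/P(0) = (6.2/11.5)^3 = 0.5391^3 = 0.1567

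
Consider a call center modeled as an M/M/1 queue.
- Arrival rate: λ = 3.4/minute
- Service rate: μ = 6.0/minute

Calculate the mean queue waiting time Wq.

First, compute utilization: ρ = λ/μ = 3.4/6.0 = 0.5667
For M/M/1: Wq = λ/(μ(μ-λ))
Wq = 3.4/(6.0 × (6.0-3.4))
Wq = 3.4/(6.0 × 2.60)
Wq = 0.2179 minutes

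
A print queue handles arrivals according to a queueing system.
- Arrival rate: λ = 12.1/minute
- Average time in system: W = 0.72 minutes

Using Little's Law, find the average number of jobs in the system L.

Little's Law: L = λW
L = 12.1 × 0.72 = 8.7120 jobs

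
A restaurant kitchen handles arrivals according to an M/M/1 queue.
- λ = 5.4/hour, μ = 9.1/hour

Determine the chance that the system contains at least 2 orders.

ρ = λ/μ = 5.4/9.1 = 0.5934
P(N ≥ n) = ρⁿ
P(N ≥ 2) = 0.5934^2
P(N ≥ 2) = 0.3521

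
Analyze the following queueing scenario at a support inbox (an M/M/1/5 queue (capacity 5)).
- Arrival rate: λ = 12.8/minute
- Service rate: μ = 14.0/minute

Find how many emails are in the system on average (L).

ρ = λ/μ = 12.8/14.0 = 0.91429
P₀ = (1-ρ)/(1-ρ^(K+1)) = (1-0.91429)/(1-0.91429^6) = 0.08571/0.4159 = 0.2061
P_K = P₀×ρ^K = 0.2061 × 0.91429^5 = 0.2061 × 0.6389 = 0.1317
L = ρ[1 - (K+1)ρ^K + Kρ^(K+1)] / [(1-ρ)(1-ρ^(K+1))]
L = 0.91429 × (1 - 6×0.638881 + 5×0.584122) / ((1 - 0.91429) × (1 - 0.584122)) = 2.2399 emails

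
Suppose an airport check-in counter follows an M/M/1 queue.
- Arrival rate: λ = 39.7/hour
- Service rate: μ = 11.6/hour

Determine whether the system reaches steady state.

Stability requires ρ = λ/(cμ) < 1
ρ = 39.7/(1 × 11.6) = 39.7/11.60 = 3.4224
Since 3.4224 ≥ 1, the system is UNSTABLE.
Queue grows without bound. Need μ > λ = 39.7.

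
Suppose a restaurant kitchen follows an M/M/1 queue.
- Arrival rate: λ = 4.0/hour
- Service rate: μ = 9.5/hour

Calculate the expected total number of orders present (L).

ρ = λ/μ = 4.0/9.5 = 0.4211
For M/M/1: L = λ/(μ-λ)
L = 4.0/(9.5-4.0) = 4.0/5.50
L = 0.7273 orders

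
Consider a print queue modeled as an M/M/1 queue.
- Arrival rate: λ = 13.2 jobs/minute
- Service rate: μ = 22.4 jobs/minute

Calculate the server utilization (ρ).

Server utilization: ρ = λ/μ
ρ = 13.2/22.4 = 0.5893
The server is busy 58.93% of the time.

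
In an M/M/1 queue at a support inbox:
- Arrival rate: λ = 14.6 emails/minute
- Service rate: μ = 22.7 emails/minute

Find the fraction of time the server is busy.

Server utilization: ρ = λ/μ
ρ = 14.6/22.7 = 0.6432
The server is busy 64.32% of the time.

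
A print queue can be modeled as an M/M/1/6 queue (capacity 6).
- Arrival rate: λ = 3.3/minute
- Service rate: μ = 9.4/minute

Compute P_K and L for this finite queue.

ρ = λ/μ = 3.3/9.4 = 0.35106
P₀ = (1-ρ)/(1-ρ^(K+1)) = (1-0.35106)/(1-0.35106^7) = 0.6489/0.9993 = 0.6494
P_K = P₀×ρ^K = 0.6494 × 0.35106^6 = 0.6494 × 0.001872 = 0.001216
Blocking probability P_6 = 0.001216 (0.12%)
L = ρ[1 - (K+1)ρ^K + Kρ^(K+1)] / [(1-ρ)(1-ρ^(K+1))]
L = 0.35106 × (1 - 7×0.001872 + 6×0.0006572) / ((1 - 0.35106) × (1 - 0.0006572)) = 0.5364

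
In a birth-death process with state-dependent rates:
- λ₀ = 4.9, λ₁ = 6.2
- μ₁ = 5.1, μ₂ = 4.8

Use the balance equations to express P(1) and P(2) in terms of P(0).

Balance equations:
State 0: λ₀P₀ = μ₁P₁ → P₁ = (λ₀/μ₁)P₀ = (4.9/5.1)P₀ = 0.9608P₀
State 1: P₂ = (λ₀λ₁)/(μ₁μ₂)P₀ = (4.9×6.2)/(5.1×4.8)P₀ = 1.2410P₀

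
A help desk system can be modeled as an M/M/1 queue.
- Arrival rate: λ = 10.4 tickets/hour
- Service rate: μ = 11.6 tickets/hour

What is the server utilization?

Server utilization: ρ = λ/μ
ρ = 10.4/11.6 = 0.8966
The server is busy 89.66% of the time.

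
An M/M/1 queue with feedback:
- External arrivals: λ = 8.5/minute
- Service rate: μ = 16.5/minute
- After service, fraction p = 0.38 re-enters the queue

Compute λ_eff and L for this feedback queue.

Effective arrival rate: λ_eff = λ/(1-p) = 8.5/(1-0.38) = 8.5/0.62 = 13.7097
ρ = λ_eff/μ = 13.7097/16.5 = 0.83089
L = ρ/(1-ρ) = 0.83089/(1-0.83089) = 4.9133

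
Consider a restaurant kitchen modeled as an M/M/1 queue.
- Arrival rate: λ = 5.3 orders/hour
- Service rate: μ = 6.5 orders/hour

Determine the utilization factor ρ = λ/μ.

Server utilization: ρ = λ/μ
ρ = 5.3/6.5 = 0.8154
The server is busy 81.54% of the time.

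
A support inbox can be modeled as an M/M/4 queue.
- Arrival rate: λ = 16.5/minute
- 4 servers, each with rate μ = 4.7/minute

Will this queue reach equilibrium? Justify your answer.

Stability requires ρ = λ/(cμ) < 1
ρ = 16.5/(4 × 4.7) = 16.5/18.80 = 0.8777
Since 0.8777 < 1, the system is STABLE.
The servers are busy 87.77% of the time.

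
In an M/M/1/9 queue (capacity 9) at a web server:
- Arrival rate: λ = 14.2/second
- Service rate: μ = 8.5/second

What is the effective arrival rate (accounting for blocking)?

ρ = λ/μ = 14.2/8.5 = 1.6706
P₀ = (1-ρ)/(1-ρ^(K+1)) = (1-1.6706)/(1-1.6706^10) = -0.6706/-168.3264 = 0.003984
P_K = P₀×ρ^K = 0.003984 × 1.6706^9 = 0.003984 × 101.3567 = 0.4038
λ_eff = λ(1-P_K) = 14.2 × (1 - 0.403793) = 14.2 × 0.596207 = 8.4661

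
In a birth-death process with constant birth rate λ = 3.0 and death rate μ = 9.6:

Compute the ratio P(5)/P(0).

For constant rates: P(n)/P(0) = (λ/μ)^n
P(5)/P(0) = (3.0/9.6)^5 = 0.3125^5 = 0.002980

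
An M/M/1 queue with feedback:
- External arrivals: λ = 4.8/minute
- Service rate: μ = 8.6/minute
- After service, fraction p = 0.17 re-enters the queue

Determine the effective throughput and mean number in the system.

Effective arrival rate: λ_eff = λ/(1-p) = 4.8/(1-0.17) = 4.8/0.83 = 5.78313
ρ = λ_eff/μ = 5.78313/8.6 = 0.672457
L = ρ/(1-ρ) = 0.672457/(1-0.672457) = 2.0530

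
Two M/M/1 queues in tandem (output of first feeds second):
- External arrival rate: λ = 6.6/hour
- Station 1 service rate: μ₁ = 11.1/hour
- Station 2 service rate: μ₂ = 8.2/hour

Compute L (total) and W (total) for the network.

By Jackson's theorem, each station behaves as independent M/M/1.
Station 1: ρ₁ = 6.6/11.1 = 0.5946, L₁ = ρ₁/(1-ρ₁) = λ/(μ₁-λ) = 6.6/4.50 = 1.4667
Station 2: ρ₂ = 6.6/8.2 = 0.8049, L₂ = ρ₂/(1-ρ₂) = λ/(μ₂-λ) = 6.6/1.60 = 4.1250
Total: L = L₁ + L₂ = 1.4667 + 4.1250 = 5.5917
W = L/λ = 5.5917/6.6 = 0.8472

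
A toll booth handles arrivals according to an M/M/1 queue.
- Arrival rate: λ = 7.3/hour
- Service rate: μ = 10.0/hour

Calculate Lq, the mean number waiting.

ρ = λ/μ = 7.3/10.0 = 0.7300
For M/M/1: Lq = λ²/(μ(μ-λ))
Lq = 53.29/(10.0 × 2.70)
Lq = 1.9737 vehicles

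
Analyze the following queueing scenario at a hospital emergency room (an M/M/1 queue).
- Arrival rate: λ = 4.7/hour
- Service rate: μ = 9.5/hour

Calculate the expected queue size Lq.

ρ = λ/μ = 4.7/9.5 = 0.4947
For M/M/1: Lq = λ²/(μ(μ-λ))
Lq = 22.09/(9.5 × 4.80)
Lq = 0.4844 patients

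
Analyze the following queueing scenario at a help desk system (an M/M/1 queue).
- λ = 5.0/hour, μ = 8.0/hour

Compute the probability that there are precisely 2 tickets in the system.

ρ = λ/μ = 5.0/8.0 = 0.6250
P(n) = (1-ρ)ρⁿ
P(2) = (1-0.6250) × 0.6250^2
P(2) = 0.3750 × 0.3906
P(2) = 0.1465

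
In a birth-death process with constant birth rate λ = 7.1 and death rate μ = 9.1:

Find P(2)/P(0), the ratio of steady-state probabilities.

For constant rates: P(n)/P(0) = (λ/μ)^n
P(2)/P(0) = (7.1/9.1)^2 = 0.7802^2 = 0.6087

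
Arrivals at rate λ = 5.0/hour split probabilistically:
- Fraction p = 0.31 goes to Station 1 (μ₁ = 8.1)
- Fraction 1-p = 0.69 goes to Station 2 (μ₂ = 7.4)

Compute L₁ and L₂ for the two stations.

Effective rates: λ₁ = 5.0×0.31 = 1.55, λ₂ = 5.0×0.69 = 3.45
Station 1: ρ₁ = 1.55/8.1 = 0.19136, L₁ = ρ₁/(1-ρ₁) = 0.19136/(1-0.19136) = 0.2366
Station 2: ρ₂ = 3.45/7.4 = 0.4662, L₂ = ρ₂/(1-ρ₂) = 0.4662/(1-0.4662) = 0.8734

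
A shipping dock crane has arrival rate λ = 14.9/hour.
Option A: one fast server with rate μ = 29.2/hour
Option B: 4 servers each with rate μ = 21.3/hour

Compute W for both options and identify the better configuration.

Option A: single server μ = 29.2 (M/M/1)
  ρ_A = 14.9/29.2 = 0.5103
  W_A = 1/(μ-λ) = 1/(29.2-14.9) = 1/14.30 = 0.06993

Option B: 4 servers μ = 21.3 (M/M/4)
  ρ_B = λ/(cμ) = 14.9/(4×21.3) = 0.1749
  Offered load a = λ/μ = cρ = 14.9/21.3 = 0.6995
  P₀ = [ Σₙ₌₀^3 aⁿ/n! + a^4/(4!(1-ρ)) ]⁻¹
  Σ = a^0/0! + a^1/1! + a^2/2! + a^3/3! = 1.0000 + 0.6995 + 0.2447 + 0.05705 = 2.0013
  a^4/(4!(1-ρ)) = 0.2395/(24 × 0.8251) = 0.01209
  P₀ = 1/(2.0013 + 0.01209) = 0.4967
  Lq = P₀·a^4·ρ / (4!(1-ρ)²) = 0.4967 × 0.2395 × 0.1749 / (24 × 0.6808) = 0.001273
  Wq_B = Lq/λ = 0.00127295/14.9 = 0.000085433
  W_B = Wq_B + 1/μ = 0.000085433 + 0.046948 = 0.04703

Since W_B = 0.04703 < W_A = 0.06993, Option B (multiple servers) has the shorter time in system.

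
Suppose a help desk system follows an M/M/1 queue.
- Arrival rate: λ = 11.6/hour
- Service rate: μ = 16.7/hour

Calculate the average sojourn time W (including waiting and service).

First, compute utilization: ρ = λ/μ = 11.6/16.7 = 0.6946
For M/M/1: W = 1/(μ-λ)
W = 1/(16.7-11.6) = 1/5.10
W = 0.1961 hours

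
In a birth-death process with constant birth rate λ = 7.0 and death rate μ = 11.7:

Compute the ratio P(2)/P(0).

For constant rates: P(n)/P(0) = (λ/μ)^n
P(2)/P(0) = (7.0/11.7)^2 = 0.5983^2 = 0.3580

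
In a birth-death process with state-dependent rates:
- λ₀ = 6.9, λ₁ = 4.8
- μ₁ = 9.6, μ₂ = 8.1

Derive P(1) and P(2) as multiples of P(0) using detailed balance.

Balance equations:
State 0: λ₀P₀ = μ₁P₁ → P₁ = (λ₀/μ₁)P₀ = (6.9/9.6)P₀ = 0.7188P₀
State 1: P₂ = (λ₀λ₁)/(μ₁μ₂)P₀ = (6.9×4.8)/(9.6×8.1)P₀ = 0.4259P₀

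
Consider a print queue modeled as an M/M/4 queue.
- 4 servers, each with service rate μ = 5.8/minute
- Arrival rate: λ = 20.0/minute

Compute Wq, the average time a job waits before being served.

Traffic intensity: ρ = λ/(cμ) = 20.0/(4×5.8) = 0.8621
Since ρ = 0.8621 < 1, system is stable.
Offered load a = λ/μ = cρ = 20.0/5.8 = 3.4483
P₀ = [ Σₙ₌₀^3 aⁿ/n! + a^4/(4!(1-ρ)) ]⁻¹
Σ = a^0/0! + a^1/1! + a^2/2! + a^3/3! = 1.0000 + 3.4483 + 5.9453 + 6.8337 = 17.2273
a^4/(4!(1-ρ)) = 141.3865/(24 × 0.137931) = 42.7105
P₀ = 1/(17.2273 + 42.7105) = 0.01668
Lq = P₀·a^4·ρ / (4!(1-ρ)²) = 0.016684 × 141.3865 × 0.86207 / (24 × 0.019025) = 4.4536
Wq = Lq/λ = 4.4536/20.0 = 0.2227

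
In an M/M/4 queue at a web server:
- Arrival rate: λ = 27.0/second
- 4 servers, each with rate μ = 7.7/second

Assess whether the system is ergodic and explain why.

Stability requires ρ = λ/(cμ) < 1
ρ = 27.0/(4 × 7.7) = 27.0/30.80 = 0.8766
Since 0.8766 < 1, the system is STABLE.
The servers are busy 87.66% of the time.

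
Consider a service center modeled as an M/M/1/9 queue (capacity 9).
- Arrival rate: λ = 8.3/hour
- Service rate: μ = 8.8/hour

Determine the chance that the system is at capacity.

ρ = λ/μ = 8.3/8.8 = 0.943182
P₀ = (1-ρ)/(1-ρ^(K+1)) = (1-0.943182)/(1-0.943182^10) = 0.05682/0.4429 = 0.1283
P_K = P₀×ρ^K = 0.12829 × 0.943182^9 = 0.12829 × 0.59069 = 0.07578
Blocking probability = 7.58%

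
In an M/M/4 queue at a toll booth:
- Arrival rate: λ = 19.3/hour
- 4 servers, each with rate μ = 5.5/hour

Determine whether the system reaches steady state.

Stability requires ρ = λ/(cμ) < 1
ρ = 19.3/(4 × 5.5) = 19.3/22.00 = 0.8773
Since 0.8773 < 1, the system is STABLE.
The servers are busy 87.73% of the time.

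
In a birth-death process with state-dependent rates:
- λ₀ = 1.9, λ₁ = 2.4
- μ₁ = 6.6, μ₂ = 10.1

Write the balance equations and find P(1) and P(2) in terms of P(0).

Balance equations:
State 0: λ₀P₀ = μ₁P₁ → P₁ = (λ₀/μ₁)P₀ = (1.9/6.6)P₀ = 0.2879P₀
State 1: P₂ = (λ₀λ₁)/(μ₁μ₂)P₀ = (1.9×2.4)/(6.6×10.1)P₀ = 0.06841P₀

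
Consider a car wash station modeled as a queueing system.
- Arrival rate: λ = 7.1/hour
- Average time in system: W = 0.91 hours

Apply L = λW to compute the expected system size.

Little's Law: L = λW
L = 7.1 × 0.91 = 6.4610 cars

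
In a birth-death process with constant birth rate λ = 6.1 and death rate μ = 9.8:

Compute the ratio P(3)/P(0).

For constant rates: P(n)/P(0) = (λ/μ)^n
P(3)/P(0) = (6.1/9.8)^3 = 0.62245^3 = 0.2412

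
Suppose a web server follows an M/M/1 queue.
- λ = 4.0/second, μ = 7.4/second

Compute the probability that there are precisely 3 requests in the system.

ρ = λ/μ = 4.0/7.4 = 0.54054
P(n) = (1-ρ)ρⁿ
P(3) = (1-0.54054) × 0.54054^3
P(3) = 0.45946 × 0.15794
P(3) = 0.07257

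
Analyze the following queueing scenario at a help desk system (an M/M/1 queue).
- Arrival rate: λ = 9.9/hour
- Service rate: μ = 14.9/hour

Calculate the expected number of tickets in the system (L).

ρ = λ/μ = 9.9/14.9 = 0.6644
For M/M/1: L = λ/(μ-λ)
L = 9.9/(14.9-9.9) = 9.9/5.00
L = 1.9800 tickets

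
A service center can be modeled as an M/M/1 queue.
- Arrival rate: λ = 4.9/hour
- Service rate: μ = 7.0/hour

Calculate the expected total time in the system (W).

First, compute utilization: ρ = λ/μ = 4.9/7.0 = 0.7000
For M/M/1: W = 1/(μ-λ)
W = 1/(7.0-4.9) = 1/2.10
W = 0.4762 hours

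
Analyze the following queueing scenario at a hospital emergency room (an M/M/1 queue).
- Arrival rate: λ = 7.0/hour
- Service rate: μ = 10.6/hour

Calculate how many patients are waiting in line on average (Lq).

ρ = λ/μ = 7.0/10.6 = 0.6604
For M/M/1: Lq = λ²/(μ(μ-λ))
Lq = 49.00/(10.6 × 3.60)
Lq = 1.2841 patients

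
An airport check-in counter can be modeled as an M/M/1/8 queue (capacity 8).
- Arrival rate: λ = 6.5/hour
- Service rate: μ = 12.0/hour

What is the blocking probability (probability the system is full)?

ρ = λ/μ = 6.5/12.0 = 0.541667
P₀ = (1-ρ)/(1-ρ^(K+1)) = (1-0.541667)/(1-0.541667^9) = 0.45833/0.99599 = 0.4602
P_K = P₀×ρ^K = 0.46018 × 0.541667^8 = 0.46018 × 0.0074107 = 0.003410
Blocking probability = 0.34%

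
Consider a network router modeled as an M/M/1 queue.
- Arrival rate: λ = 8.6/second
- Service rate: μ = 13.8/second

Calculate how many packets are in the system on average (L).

ρ = λ/μ = 8.6/13.8 = 0.6232
For M/M/1: L = λ/(μ-λ)
L = 8.6/(13.8-8.6) = 8.6/5.20
L = 1.6538 packets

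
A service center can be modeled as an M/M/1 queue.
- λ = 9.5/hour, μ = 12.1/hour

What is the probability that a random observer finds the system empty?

ρ = λ/μ = 9.5/12.1 = 0.7851
P(0) = 1 - ρ = 1 - 0.7851 = 0.2149
The server is idle 21.49% of the time.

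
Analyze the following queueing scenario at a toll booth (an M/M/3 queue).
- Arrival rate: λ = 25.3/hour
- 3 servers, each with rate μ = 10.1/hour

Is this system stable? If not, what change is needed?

Stability requires ρ = λ/(cμ) < 1
ρ = 25.3/(3 × 10.1) = 25.3/30.30 = 0.8350
Since 0.8350 < 1, the system is STABLE.
The servers are busy 83.50% of the time.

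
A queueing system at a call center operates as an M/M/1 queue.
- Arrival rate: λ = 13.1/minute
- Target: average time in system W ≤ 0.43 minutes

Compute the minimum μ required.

For M/M/1: W = 1/(μ-λ)
Need W ≤ 0.43, so 1/(μ-λ) ≤ 0.43
μ - λ ≥ 1/0.43 = 2.3256
μ ≥ 13.1 + 2.3256 = 15.4256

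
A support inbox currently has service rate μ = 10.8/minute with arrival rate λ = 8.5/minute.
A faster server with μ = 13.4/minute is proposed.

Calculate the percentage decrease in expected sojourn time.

System 1: ρ₁ = 8.5/10.8 = 0.7870, W₁ = 1/(10.8-8.5) = 0.4348
System 2: ρ₂ = 8.5/13.4 = 0.6343, W₂ = 1/(13.4-8.5) = 0.2041
Improvement: (W₁-W₂)/W₁ = (0.4348-0.2041)/0.4348 = 53.06%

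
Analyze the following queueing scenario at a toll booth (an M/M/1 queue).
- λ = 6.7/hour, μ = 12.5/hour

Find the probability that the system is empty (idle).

ρ = λ/μ = 6.7/12.5 = 0.5360
P(0) = 1 - ρ = 1 - 0.5360 = 0.4640
The server is idle 46.40% of the time.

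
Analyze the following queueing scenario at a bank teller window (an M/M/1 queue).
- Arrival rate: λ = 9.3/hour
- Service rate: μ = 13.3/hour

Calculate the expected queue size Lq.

ρ = λ/μ = 9.3/13.3 = 0.6992
For M/M/1: Lq = λ²/(μ(μ-λ))
Lq = 86.49/(13.3 × 4.00)
Lq = 1.6258 transactions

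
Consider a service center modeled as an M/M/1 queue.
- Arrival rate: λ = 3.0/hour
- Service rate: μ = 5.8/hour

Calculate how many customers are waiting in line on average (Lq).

ρ = λ/μ = 3.0/5.8 = 0.5172
For M/M/1: Lq = λ²/(μ(μ-λ))
Lq = 9.00/(5.8 × 2.80)
Lq = 0.5542 customers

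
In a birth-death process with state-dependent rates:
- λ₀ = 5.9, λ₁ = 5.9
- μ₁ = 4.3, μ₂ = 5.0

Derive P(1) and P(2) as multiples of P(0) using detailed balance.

Balance equations:
State 0: λ₀P₀ = μ₁P₁ → P₁ = (λ₀/μ₁)P₀ = (5.9/4.3)P₀ = 1.3721P₀
State 1: P₂ = (λ₀λ₁)/(μ₁μ₂)P₀ = (5.9×5.9)/(4.3×5.0)P₀ = 1.6191P₀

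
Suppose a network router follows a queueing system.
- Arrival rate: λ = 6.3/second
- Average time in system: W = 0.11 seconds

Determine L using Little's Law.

Little's Law: L = λW
L = 6.3 × 0.11 = 0.6930 packets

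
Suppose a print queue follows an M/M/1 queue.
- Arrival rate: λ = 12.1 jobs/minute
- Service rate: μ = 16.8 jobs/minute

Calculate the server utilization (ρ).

Server utilization: ρ = λ/μ
ρ = 12.1/16.8 = 0.7202
The server is busy 72.02% of the time.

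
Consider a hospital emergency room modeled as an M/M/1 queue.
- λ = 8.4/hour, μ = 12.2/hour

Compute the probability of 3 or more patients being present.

ρ = λ/μ = 8.4/12.2 = 0.6885
P(N ≥ n) = ρⁿ
P(N ≥ 3) = 0.6885^3
P(N ≥ 3) = 0.3264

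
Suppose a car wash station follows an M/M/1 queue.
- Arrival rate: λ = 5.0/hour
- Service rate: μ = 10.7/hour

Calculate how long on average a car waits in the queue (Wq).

First, compute utilization: ρ = λ/μ = 5.0/10.7 = 0.4673
For M/M/1: Wq = λ/(μ(μ-λ))
Wq = 5.0/(10.7 × (10.7-5.0))
Wq = 5.0/(10.7 × 5.70)
Wq = 0.08198 hours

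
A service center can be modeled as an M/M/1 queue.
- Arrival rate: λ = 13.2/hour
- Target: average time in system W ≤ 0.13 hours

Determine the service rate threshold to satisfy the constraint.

For M/M/1: W = 1/(μ-λ)
Need W ≤ 0.13, so 1/(μ-λ) ≤ 0.13
μ - λ ≥ 1/0.13 = 7.6923
μ ≥ 13.2 + 7.6923 = 20.8923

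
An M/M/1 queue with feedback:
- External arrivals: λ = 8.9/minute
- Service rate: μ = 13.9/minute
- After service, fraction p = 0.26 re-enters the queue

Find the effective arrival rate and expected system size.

Effective arrival rate: λ_eff = λ/(1-p) = 8.9/(1-0.26) = 8.9/0.74 = 12.02703
ρ = λ_eff/μ = 12.02703/13.9 = 0.865254
L = ρ/(1-ρ) = 0.865254/(1-0.865254) = 6.4214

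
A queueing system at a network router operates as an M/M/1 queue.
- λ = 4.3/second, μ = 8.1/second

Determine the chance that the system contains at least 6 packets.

ρ = λ/μ = 4.3/8.1 = 0.53086
P(N ≥ n) = ρⁿ
P(N ≥ 6) = 0.53086^6
P(N ≥ 6) = 0.02238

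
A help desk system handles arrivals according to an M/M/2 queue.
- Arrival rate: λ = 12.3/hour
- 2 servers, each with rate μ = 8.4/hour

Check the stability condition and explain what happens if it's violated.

Stability requires ρ = λ/(cμ) < 1
ρ = 12.3/(2 × 8.4) = 12.3/16.80 = 0.7321
Since 0.7321 < 1, the system is STABLE.
The servers are busy 73.21% of the time.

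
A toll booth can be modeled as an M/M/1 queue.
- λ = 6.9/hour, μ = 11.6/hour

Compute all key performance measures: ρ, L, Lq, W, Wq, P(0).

Step 1: ρ = λ/μ = 6.9/11.6 = 0.5948
Step 2: L = λ/(μ-λ) = 6.9/4.70 = 1.4681
Step 3: Lq = λ²/(μ(μ-λ)) = 47.61/(11.6×4.70) = 0.8733
Step 4: W = 1/(μ-λ) = 1/4.70 = 0.21277
Step 5: Wq = λ/(μ(μ-λ)) = 6.9/(11.6×4.70) = 0.1266
Step 6: P(0) = 1-ρ = 0.4052
Verify: L = λW = 6.9×0.21277 = 1.4681 ✔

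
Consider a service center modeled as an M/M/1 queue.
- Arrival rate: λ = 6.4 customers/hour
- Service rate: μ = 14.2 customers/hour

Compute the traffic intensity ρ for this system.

Server utilization: ρ = λ/μ
ρ = 6.4/14.2 = 0.4507
The server is busy 45.07% of the time.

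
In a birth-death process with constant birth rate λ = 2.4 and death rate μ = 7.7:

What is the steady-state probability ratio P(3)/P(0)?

For constant rates: P(n)/P(0) = (λ/μ)^n
P(3)/P(0) = (2.4/7.7)^3 = 0.3117^3 = 0.03028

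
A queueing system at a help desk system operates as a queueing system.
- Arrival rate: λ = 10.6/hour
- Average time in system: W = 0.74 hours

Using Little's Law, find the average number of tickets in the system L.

Little's Law: L = λW
L = 10.6 × 0.74 = 7.8440 tickets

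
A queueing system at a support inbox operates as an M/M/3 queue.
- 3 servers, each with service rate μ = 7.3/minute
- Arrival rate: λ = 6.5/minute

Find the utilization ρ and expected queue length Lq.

Traffic intensity: ρ = λ/(cμ) = 6.5/(3×7.3) = 0.2968
Since ρ = 0.2968 < 1, system is stable.
Offered load a = λ/μ = cρ = 6.5/7.3 = 0.8904
P₀ = [ Σₙ₌₀^2 aⁿ/n! + a^3/(3!(1-ρ)) ]⁻¹
Σ = a^0/0! + a^1/1! + a^2/2! = 1.0000 + 0.8904 + 0.3964 = 2.2868
a^3/(3!(1-ρ)) = 0.7059/(6 × 0.7032) = 0.1673
P₀ = 1/(2.2868 + 0.1673) = 0.4075
Lq = P₀·a^3·ρ / (3!(1-ρ)²) = 0.4075 × 0.7059 × 0.2968 / (6 × 0.4945) = 0.02878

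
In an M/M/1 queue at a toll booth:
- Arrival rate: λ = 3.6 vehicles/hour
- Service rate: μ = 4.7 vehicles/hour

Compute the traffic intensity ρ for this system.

Server utilization: ρ = λ/μ
ρ = 3.6/4.7 = 0.7660
The server is busy 76.60% of the time.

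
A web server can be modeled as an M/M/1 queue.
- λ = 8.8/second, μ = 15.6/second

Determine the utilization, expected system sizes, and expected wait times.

Step 1: ρ = λ/μ = 8.8/15.6 = 0.5641
Step 2: L = λ/(μ-λ) = 8.8/6.80 = 1.2941
Step 3: Lq = λ²/(μ(μ-λ)) = 77.44/(15.6×6.80) = 0.7300
Step 4: W = 1/(μ-λ) = 1/6.80 = 0.14706
Step 5: Wq = λ/(μ(μ-λ)) = 8.8/(15.6×6.80) = 0.08296
Step 6: P(0) = 1-ρ = 0.4359
Verify: L = λW = 8.8×0.14706 = 1.2941 ✔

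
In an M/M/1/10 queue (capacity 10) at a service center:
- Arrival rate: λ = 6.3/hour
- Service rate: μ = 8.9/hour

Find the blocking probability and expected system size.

ρ = λ/μ = 6.3/8.9 = 0.70787
P₀ = (1-ρ)/(1-ρ^(K+1)) = (1-0.70787)/(1-0.70787^11) = 0.2921/0.9776 = 0.2988
P_K = P₀×ρ^K = 0.2988 × 0.70787^10 = 0.2988 × 0.03159 = 0.009439
Blocking probability P_10 = 0.009439 (0.94%)
L = ρ[1 - (K+1)ρ^K + Kρ^(K+1)] / [(1-ρ)(1-ρ^(K+1))]
L = 0.70787 × (1 - 11×0.03159 + 10×0.02236) / ((1 - 0.70787) × (1 - 0.02236)) = 2.1715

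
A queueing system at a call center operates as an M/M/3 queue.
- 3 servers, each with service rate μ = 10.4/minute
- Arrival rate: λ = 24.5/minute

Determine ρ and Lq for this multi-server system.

Traffic intensity: ρ = λ/(cμ) = 24.5/(3×10.4) = 0.7853
Since ρ = 0.7853 < 1, system is stable.
Offered load a = λ/μ = cρ = 24.5/10.4 = 2.3558
P₀ = [ Σₙ₌₀^2 aⁿ/n! + a^3/(3!(1-ρ)) ]⁻¹
Σ = a^0/0! + a^1/1! + a^2/2! = 1.0000 + 2.3558 + 2.7748 = 6.1306
a^3/(3!(1-ρ)) = 13.0737/(6 × 0.214744) = 10.1467
P₀ = 1/(6.1306 + 10.1467) = 0.06144
Lq = P₀·a^3·ρ / (3!(1-ρ)²) = 0.061435 × 13.0737 × 0.78526 / (6 × 0.046115) = 2.2795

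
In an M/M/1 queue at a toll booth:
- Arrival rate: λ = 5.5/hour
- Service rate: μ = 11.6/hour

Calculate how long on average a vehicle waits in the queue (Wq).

First, compute utilization: ρ = λ/μ = 5.5/11.6 = 0.4741
For M/M/1: Wq = λ/(μ(μ-λ))
Wq = 5.5/(11.6 × (11.6-5.5))
Wq = 5.5/(11.6 × 6.10)
Wq = 0.07773 hours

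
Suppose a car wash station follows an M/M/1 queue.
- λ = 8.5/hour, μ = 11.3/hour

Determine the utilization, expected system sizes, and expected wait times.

Step 1: ρ = λ/μ = 8.5/11.3 = 0.7522
Step 2: L = λ/(μ-λ) = 8.5/2.80 = 3.0357
Step 3: Lq = λ²/(μ(μ-λ)) = 72.25/(11.3×2.80) = 2.2835
Step 4: W = 1/(μ-λ) = 1/2.80 = 0.35714
Step 5: Wq = λ/(μ(μ-λ)) = 8.5/(11.3×2.80) = 0.2686
Step 6: P(0) = 1-ρ = 0.2478
Verify: L = λW = 8.5×0.35714 = 3.0357 ✔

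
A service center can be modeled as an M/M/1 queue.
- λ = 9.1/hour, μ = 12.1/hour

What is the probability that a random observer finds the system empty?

ρ = λ/μ = 9.1/12.1 = 0.7521
P(0) = 1 - ρ = 1 - 0.7521 = 0.2479
The server is idle 24.79% of the time.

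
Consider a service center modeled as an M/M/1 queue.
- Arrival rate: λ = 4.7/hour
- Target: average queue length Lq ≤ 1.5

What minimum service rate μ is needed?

For M/M/1: Lq = λ²/(μ(μ-λ))
Need Lq ≤ 1.5, i.e. μ(μ-λ) ≥ λ²/1.5
μ² - 4.7μ - 22.09/1.5 ≥ 0  →  μ² - 4.7μ - 14.72667 ≥ 0
Quadratic formula (positive root): μ = [λ + √(λ² + 4×14.72667)]/2
Discriminant: 22.09 + 4×14.72667 = 80.9967, √80.9967 = 8.9998
μ ≥ (4.7 + 8.9998)/2 = 6.8499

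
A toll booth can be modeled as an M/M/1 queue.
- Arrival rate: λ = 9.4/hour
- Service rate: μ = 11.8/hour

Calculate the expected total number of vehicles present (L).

ρ = λ/μ = 9.4/11.8 = 0.7966
For M/M/1: L = λ/(μ-λ)
L = 9.4/(11.8-9.4) = 9.4/2.40
L = 3.9167 vehicles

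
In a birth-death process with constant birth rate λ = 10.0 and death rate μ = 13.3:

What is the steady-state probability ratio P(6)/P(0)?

For constant rates: P(n)/P(0) = (λ/μ)^n
P(6)/P(0) = (10.0/13.3)^6 = 0.7519^6 = 0.1807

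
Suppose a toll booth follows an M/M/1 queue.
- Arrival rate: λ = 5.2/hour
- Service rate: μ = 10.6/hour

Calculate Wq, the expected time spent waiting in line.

First, compute utilization: ρ = λ/μ = 5.2/10.6 = 0.4906
For M/M/1: Wq = λ/(μ(μ-λ))
Wq = 5.2/(10.6 × (10.6-5.2))
Wq = 5.2/(10.6 × 5.40)
Wq = 0.09085 hours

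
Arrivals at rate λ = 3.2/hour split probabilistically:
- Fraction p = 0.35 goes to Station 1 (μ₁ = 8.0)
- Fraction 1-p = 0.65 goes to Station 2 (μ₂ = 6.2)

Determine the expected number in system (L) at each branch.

Effective rates: λ₁ = 3.2×0.35 = 1.12, λ₂ = 3.2×0.65 = 2.08
Station 1: ρ₁ = 1.12/8.0 = 0.1400, L₁ = ρ₁/(1-ρ₁) = 0.1400/(1-0.1400) = 0.1628
Station 2: ρ₂ = 2.08/6.2 = 0.3355, L₂ = ρ₂/(1-ρ₂) = 0.3355/(1-0.3355) = 0.5049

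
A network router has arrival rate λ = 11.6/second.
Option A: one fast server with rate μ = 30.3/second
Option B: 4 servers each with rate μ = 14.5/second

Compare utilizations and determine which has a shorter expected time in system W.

Option A: single server μ = 30.3 (M/M/1)
  ρ_A = 11.6/30.3 = 0.3828
  W_A = 1/(μ-λ) = 1/(30.3-11.6) = 1/18.70 = 0.05348

Option B: 4 servers μ = 14.5 (M/M/4)
  ρ_B = λ/(cμ) = 11.6/(4×14.5) = 0.2000
  Offered load a = λ/μ = cρ = 11.6/14.5 = 0.8000
  P₀ = [ Σₙ₌₀^3 aⁿ/n! + a^4/(4!(1-ρ)) ]⁻¹
  Σ = a^0/0! + a^1/1! + a^2/2! + a^3/3! = 1.0000 + 0.8000 + 0.3200 + 0.08533 = 2.2053
  a^4/(4!(1-ρ)) = 0.4096/(24 × 0.8000) = 0.02133
  P₀ = 1/(2.2053 + 0.02133) = 0.4491
  Lq = P₀·a^4·ρ / (4!(1-ρ)²) = 0.4491 × 0.4096 × 0.2000 / (24 × 0.6400) = 0.002395
  Wq_B = Lq/λ = 0.0023952/11.6 = 0.00020648
  W_B = Wq_B + 1/μ = 0.00020648 + 0.068966 = 0.06917

Since W_A = 0.05348 < W_B = 0.06917, Option A (single fast server) has the shorter time in system.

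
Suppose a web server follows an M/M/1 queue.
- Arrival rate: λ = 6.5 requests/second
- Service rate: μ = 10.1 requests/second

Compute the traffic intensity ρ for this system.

Server utilization: ρ = λ/μ
ρ = 6.5/10.1 = 0.6436
The server is busy 64.36% of the time.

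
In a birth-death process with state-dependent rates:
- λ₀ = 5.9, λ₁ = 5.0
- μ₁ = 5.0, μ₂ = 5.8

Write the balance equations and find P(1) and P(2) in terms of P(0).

Balance equations:
State 0: λ₀P₀ = μ₁P₁ → P₁ = (λ₀/μ₁)P₀ = (5.9/5.0)P₀ = 1.1800P₀
State 1: P₂ = (λ₀λ₁)/(μ₁μ₂)P₀ = (5.9×5.0)/(5.0×5.8)P₀ = 1.0172P₀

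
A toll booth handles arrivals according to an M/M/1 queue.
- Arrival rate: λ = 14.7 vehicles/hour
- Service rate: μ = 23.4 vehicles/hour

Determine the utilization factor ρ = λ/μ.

Server utilization: ρ = λ/μ
ρ = 14.7/23.4 = 0.6282
The server is busy 62.82% of the time.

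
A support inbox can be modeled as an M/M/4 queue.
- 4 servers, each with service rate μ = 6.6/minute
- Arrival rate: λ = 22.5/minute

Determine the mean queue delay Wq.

Traffic intensity: ρ = λ/(cμ) = 22.5/(4×6.6) = 0.8523
Since ρ = 0.8523 < 1, system is stable.
Offered load a = λ/μ = cρ = 22.5/6.6 = 3.4091
P₀ = [ Σₙ₌₀^3 aⁿ/n! + a^4/(4!(1-ρ)) ]⁻¹
Σ = a^0/0! + a^1/1! + a^2/2! + a^3/3! = 1.00000 + 3.40909 + 5.81095 + 6.60335 = 16.8234
a^4/(4!(1-ρ)) = 135.0686/(24 × 0.147727) = 38.0963
P₀ = 1/(16.8234 + 38.0963) = 0.01821
Lq = P₀·a^4·ρ / (4!(1-ρ)²) = 0.0182084 × 135.0686 × 0.852273 / (24 × 0.0218233) = 4.0020
Wq = Lq/λ = 4.0020/22.5 = 0.1779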